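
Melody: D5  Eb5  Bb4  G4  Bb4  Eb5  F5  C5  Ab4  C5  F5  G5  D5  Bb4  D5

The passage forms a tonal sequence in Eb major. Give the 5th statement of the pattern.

With a 5-note motive the entries are D5, Eb5, F5, each up a 2nd from the previous.
Carrying on: G5 → Ab5.
From Ab5 the diatonic shape gives Ab5 Bb5 F5 D5 F5.

Ab5 Bb5 F5 D5 F5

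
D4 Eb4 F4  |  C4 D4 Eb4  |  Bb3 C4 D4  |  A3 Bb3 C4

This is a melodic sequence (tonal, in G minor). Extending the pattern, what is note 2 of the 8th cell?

Eb3

With 3-note cells, note 2 of each statement runs Eb4, D4, C4, Bb3.
Carrying that down a 2nd forward: A3 → G3 → F3 → Eb3.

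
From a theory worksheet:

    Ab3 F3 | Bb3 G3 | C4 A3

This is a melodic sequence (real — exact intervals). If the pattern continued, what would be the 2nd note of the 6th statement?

D#4

With 2-note cells, note 2 of each statement runs F3, G3, A3.
Each moves up a 2nd. Continuing: B3 → C#4 → D#4.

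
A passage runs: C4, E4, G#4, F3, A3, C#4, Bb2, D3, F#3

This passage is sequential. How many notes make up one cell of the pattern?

3

There are 9 notes; a 3-note unit gives 3 cells:
C4 E4 G#4 | F3 A3 C#4 | Bb2 D3 F#3
That's a consistent down a 5th shift per cell, and no other grouping gives one.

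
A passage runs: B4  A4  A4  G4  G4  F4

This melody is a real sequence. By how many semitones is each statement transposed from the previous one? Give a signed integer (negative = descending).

-2

Taking 2-note groups, the heads are B4, A4, G4: the pattern moves down a 2nd.
B4 to A4 spans -2 semitones.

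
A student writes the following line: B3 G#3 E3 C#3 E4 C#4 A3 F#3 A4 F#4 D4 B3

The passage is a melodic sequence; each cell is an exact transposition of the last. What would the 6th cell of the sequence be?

C6 A5 F5 D5

With a 4-note motive the entries are B3, E4, A4, each up a 4th from the previous.
Continuing the starts: D5 → G5 → C6.
From C6 the exact shape gives C6 A5 F5 D5.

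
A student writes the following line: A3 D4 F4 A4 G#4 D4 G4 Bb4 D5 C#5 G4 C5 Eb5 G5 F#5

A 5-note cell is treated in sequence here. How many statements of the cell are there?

3

15 notes in groups of 5 gives 15/5 = 3 statements.
Starts: A3, D4, G4 — each up a 4th.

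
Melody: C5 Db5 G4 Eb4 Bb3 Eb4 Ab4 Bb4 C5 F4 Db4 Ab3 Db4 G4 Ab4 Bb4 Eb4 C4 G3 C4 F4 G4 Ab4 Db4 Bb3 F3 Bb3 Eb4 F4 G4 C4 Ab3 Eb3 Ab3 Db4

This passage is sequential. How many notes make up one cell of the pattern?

7

35 notes total. Splitting into 5 groups of 7:
C5 Db5 G4 Eb4 Bb3 Eb4 Ab4 | Bb4 C5 F4 Db4 Ab3 Db4 G4 | Ab4 Bb4 Eb4 C4 G3 C4 F4 | G4 Ab4 Db4 Bb3 F3 Bb3 Eb4 | F4 G4 C4 Ab3 Eb3 Ab3 Db4
Each cell is the previous one down a 2nd — so the unit is 7 notes.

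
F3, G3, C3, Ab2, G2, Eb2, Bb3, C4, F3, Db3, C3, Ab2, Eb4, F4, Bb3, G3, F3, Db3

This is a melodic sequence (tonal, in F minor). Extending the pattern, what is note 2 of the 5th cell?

Grouping in 6s, the 2nd note of each cell is G3, C4, F4.
Carrying that up a 4th forward: Bb4 → Eb5.

Eb5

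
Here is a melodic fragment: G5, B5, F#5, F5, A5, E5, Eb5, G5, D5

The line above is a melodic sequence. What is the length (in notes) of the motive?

3

There are 9 notes; a 3-note unit gives 3 cells:
G5 B5 F#5 | F5 A5 E5 | Eb5 G5 D5
That's a consistent down a 2nd shift per cell, and no other grouping gives one.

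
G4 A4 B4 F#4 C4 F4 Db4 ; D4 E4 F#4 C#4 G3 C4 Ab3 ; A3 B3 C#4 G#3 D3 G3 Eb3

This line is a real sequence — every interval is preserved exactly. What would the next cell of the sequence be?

With a 7-note motive the entries are G4, D4, A3, each down a 4th from the previous.
So cell 4 is E3 F#3 G#3 D#3 A2 D3 Bb2.

E3 F#3 G#3 D#3 A2 D3 Bb2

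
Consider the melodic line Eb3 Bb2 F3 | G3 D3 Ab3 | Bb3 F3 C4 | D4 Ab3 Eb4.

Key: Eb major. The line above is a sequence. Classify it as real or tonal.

tonal

Every note is diatonic to Eb major.
Cell 1 has +7 semitones from note 2 to 3, but cell 2 has +6 — the interval quality changes while the contour stays the same, which is the hallmark of a tonal sequence.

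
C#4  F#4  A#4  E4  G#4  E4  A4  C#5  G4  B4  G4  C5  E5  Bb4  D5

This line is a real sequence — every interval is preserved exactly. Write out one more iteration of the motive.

The 5-note cells begin on C#4, E4, G4 — each up a 3rd from the last.
Statement 4 starts on Bb4 and keeps the same exact contour: Bb4 Eb5 G5 Db5 F5.

Bb4 Eb5 G5 Db5 F5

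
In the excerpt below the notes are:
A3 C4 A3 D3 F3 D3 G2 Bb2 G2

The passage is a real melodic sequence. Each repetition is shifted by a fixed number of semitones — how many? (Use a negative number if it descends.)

Taking 3-note groups, the heads are A3, D3, G2: the pattern moves down a 5th.
Counting half-steps from A3 to D3: -7.

-7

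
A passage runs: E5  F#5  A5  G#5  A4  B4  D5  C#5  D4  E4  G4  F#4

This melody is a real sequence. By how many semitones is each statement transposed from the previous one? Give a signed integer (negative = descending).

Unit = 4 notes; the statements start on E5, A4, D4, moving down a 5th each time.
Counting half-steps from E5 to A4: -7.

-7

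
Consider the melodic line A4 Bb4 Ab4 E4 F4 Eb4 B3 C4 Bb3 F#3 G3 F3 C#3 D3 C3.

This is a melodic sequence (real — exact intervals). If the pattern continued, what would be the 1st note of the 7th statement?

With 3-note cells, note 1 of each statement runs A4, E4, B3, F#3, C#3.
Carrying that down a 4th forward: G#2 → D#2.

D#2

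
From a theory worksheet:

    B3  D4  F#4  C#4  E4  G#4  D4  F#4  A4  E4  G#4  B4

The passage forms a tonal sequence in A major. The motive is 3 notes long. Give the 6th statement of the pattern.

Unit = 3 notes; the statements start on B3, C#4, D4, E4, moving up a 2nd each time.
Carrying on: F#4 → G#4.
Statement 6 starts on G#4 and keeps the same diatonic contour: G#4 B4 D5.

G#4 B4 D5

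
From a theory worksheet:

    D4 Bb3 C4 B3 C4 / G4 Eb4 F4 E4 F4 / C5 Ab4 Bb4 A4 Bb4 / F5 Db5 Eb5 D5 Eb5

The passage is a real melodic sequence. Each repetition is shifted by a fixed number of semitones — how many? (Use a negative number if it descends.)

5

The 5-note cells begin on D4, G4, C5, F5 — each up a 4th from the last.
D4→G4 is 67 − 62 = 5 semitones.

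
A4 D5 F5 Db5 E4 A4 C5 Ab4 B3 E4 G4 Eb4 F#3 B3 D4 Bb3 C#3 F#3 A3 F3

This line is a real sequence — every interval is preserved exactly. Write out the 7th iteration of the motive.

D#2 G#2 B2 G2

Unit = 4 notes; the statements start on A4, E4, B3, F#3, C#3, moving down a 4th each time.
Continuing the starts: G#2 → D#2.
So cell 7 is D#2 G#2 B2 G2.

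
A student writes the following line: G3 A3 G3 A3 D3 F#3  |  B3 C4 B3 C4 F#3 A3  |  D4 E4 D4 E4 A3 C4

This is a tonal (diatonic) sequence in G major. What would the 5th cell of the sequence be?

Unit = 6 notes; the statements start on G3, B3, D4, moving up a 3rd each time.
Carrying on: F#4 → A4.
From A4 the diatonic shape gives A4 B4 A4 B4 E4 G4.

A4 B4 A4 B4 E4 G4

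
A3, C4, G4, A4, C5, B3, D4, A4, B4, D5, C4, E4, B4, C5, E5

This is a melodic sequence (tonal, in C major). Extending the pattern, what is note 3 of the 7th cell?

F5

The unit is 5 notes. Position-3 pitches of the 3 shown cells: G4, A4, B4.
Carrying that up a 2nd forward: C5 → D5 → E5 → F5.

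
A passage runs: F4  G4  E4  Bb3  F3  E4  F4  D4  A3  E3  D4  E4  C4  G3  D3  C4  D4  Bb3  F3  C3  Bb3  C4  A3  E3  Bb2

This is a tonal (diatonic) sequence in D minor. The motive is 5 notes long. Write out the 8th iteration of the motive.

The 5-note cells begin on F4, E4, D4, C4, Bb3 — each down a 2nd from the last.
Carrying on: A3 → G3 → F3.
So cell 8 is F3 G3 E3 Bb2 F2.

F3 G3 E3 Bb2 F2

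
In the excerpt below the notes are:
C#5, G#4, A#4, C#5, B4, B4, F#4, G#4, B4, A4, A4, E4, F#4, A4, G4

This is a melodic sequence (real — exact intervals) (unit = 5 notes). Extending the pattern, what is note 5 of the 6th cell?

With 5-note cells, note 5 of each statement runs B4, A4, G4.
Extending down a 2nd: F4 → Eb4 → Db4.

Db4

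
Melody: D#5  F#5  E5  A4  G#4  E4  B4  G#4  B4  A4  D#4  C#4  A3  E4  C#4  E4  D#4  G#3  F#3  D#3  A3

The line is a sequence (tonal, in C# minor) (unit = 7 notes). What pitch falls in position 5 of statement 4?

B2

The unit is 7 notes. Position-5 pitches of the 3 shown cells: G#4, C#4, F#3.
One more down a 5th gives B2.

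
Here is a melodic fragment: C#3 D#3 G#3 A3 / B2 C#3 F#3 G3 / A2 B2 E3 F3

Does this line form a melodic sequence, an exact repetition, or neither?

Each 4-note cell is the previous one transposed down a 2nd.

sequence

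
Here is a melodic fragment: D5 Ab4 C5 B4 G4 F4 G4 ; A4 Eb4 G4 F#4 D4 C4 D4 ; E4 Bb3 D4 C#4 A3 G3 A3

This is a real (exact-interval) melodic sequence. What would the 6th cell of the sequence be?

C#3 G2 B2 A#2 F#2 E2 F#2

With a 7-note motive the entries are D5, A4, E4, each down a 4th from the previous.
Extending down a 4th: B3 → F#3 → C#3.
From C#3 the exact shape gives C#3 G2 B2 A#2 F#2 E2 F#2.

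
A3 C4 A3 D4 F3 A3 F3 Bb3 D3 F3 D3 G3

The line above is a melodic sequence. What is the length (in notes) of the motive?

Try groups of 4 (3 cells in 12 notes):
A3 C4 A3 D4 | F3 A3 F3 Bb3 | D3 F3 D3 G3
Each cell is the previous one down a 3rd — so the unit is 4 notes.

4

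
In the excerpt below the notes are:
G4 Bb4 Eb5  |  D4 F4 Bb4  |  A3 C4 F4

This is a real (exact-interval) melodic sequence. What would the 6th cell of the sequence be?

F#2 A2 D3

Taking 3-note groups, the heads are G4, D4, A3: the pattern moves down a 4th.
Extending down a 4th: E3 → B2 → F#2.
From F#2 the exact shape gives F#2 A2 D3.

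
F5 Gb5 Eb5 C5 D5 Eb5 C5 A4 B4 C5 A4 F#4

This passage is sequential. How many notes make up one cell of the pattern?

There are 12 notes; a 4-note unit gives 3 cells:
F5 Gb5 Eb5 C5 | D5 Eb5 C5 A4 | B4 C5 A4 F#4
Each cell is the previous one down a 3rd — so the unit is 4 notes.

4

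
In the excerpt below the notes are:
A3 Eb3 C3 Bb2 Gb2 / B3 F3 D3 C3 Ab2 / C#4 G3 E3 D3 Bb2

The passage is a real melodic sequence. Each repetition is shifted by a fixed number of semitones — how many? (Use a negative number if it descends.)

2

Unit = 5 notes; the statements start on A3, B3, C#4, moving up a 2nd each time.
Counting half-steps from A3 to B3: 2.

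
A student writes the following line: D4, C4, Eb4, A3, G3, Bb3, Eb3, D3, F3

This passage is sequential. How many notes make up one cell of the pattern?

9 notes total. Splitting into 3 groups of 3:
D4 C4 Eb4 | A3 G3 Bb3 | Eb3 D3 F3
Each cell is the previous one down a 4th — so the unit is 3 notes.

3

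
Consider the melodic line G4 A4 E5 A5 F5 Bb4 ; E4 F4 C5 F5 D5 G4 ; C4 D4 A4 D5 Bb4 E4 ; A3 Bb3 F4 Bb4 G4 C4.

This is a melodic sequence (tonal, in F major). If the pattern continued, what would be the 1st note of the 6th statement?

The unit is 6 notes. Position-1 pitches of the 4 shown cells: G4, E4, C4, A3.
Carrying that down a 3rd forward: F3 → D3.

D3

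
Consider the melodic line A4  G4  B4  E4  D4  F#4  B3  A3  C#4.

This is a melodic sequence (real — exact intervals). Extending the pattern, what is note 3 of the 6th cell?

A#2

The unit is 3 notes. Position-3 pitches of the 3 shown cells: B4, F#4, C#4.
Extending down a 4th: G#3 → D#3 → A#2.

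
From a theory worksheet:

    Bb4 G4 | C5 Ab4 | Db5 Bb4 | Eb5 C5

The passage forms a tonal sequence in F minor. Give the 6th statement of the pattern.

Taking 2-note groups, the heads are Bb4, C5, Db5, Eb5: the pattern moves up a 2nd.
Carrying on: F5 → G5.
Statement 6 starts on G5 and keeps the same diatonic contour: G5 Eb5.

G5 Eb5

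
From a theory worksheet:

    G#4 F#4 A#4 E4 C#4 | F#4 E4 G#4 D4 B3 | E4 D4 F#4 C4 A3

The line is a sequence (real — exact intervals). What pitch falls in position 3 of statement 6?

C4

The unit is 5 notes. Position-3 pitches of the 3 shown cells: A#4, G#4, F#4.
Each moves down a 2nd. Continuing: E4 → D4 → C4.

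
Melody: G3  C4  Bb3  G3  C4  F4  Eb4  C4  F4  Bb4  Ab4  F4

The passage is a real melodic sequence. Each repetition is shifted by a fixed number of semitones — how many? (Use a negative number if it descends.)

The 4-note cells begin on G3, C4, F4 — each up a 4th from the last.
Counting half-steps from G3 to C4: 5.

5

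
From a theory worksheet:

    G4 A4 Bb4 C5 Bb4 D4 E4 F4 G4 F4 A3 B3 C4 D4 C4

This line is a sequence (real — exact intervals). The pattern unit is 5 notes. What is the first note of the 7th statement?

Unit = 5 notes; the statements start on G4, D4, A3, moving down a 4th each time.
Extending the heads down a 4th: E3 → B2 → F#2 → C#2.

C#2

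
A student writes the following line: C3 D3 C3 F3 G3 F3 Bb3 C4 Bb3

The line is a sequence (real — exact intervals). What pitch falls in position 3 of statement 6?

The unit is 3 notes. Position-3 pitches of the 3 shown cells: C3, F3, Bb3.
Carrying that up a 4th forward: Eb4 → Ab4 → Db5.

Db5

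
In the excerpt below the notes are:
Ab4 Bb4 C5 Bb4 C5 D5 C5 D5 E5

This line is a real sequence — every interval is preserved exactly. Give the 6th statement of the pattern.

Taking 3-note groups, the heads are Ab4, Bb4, C5: the pattern moves up a 2nd.
Carrying on: D5 → E5 → F#5.
From F#5 the exact shape gives F#5 G#5 A#5.

F#5 G#5 A#5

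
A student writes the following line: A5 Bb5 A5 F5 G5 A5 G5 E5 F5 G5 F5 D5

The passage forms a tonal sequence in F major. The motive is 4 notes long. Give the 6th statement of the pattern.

Unit = 4 notes; the statements start on A5, G5, F5, moving down a 2nd each time.
Carrying on: E5 → D5 → C5.
So cell 6 is C5 D5 C5 A4.

C5 D5 C5 A4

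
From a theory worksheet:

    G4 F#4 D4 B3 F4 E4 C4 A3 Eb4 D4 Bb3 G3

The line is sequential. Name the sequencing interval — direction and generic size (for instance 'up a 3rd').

Unit = 4 notes; the statements start on G4, F4, Eb4, moving down a 2nd each time.
From G4 to F4: down a 2nd.

down a 2nd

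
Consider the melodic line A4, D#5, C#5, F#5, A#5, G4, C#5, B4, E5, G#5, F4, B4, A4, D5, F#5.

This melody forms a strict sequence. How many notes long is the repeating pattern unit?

Try groups of 5 (3 cells in 15 notes):
A4 D#5 C#5 F#5 A#5 | G4 C#5 B4 E5 G#5 | F4 B4 A4 D5 F#5
That's a consistent down a 2nd shift per cell, and no other grouping gives one.

5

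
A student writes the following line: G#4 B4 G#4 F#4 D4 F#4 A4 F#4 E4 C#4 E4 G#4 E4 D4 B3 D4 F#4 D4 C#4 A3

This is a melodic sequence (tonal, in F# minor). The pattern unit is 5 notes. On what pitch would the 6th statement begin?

B3

With a 5-note motive the entries are G#4, F#4, E4, D4, each down a 2nd from the previous.
Continuing: C#4 → B3. Statement 6 starts on B3.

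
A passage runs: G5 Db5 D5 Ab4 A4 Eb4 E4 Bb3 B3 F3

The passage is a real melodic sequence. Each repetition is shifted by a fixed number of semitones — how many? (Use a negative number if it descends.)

-5

Taking 2-note groups, the heads are G5, D5, A4, E4, B3: the pattern moves down a 4th.
Counting half-steps from G5 to D5: -5.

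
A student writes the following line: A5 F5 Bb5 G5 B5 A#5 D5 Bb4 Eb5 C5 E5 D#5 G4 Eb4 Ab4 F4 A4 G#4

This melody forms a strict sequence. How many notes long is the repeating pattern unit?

6

Try groups of 6 (3 cells in 18 notes):
A5 F5 Bb5 G5 B5 A#5 | D5 Bb4 Eb5 C5 E5 D#5 | G4 Eb4 Ab4 F4 A4 G#4
Every group is a transposition down a 5th of the one before; no shorter unit works.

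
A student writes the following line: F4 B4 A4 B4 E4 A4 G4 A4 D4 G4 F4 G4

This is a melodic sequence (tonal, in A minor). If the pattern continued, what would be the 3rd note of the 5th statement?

The unit is 4 notes. Position-3 pitches of the 3 shown cells: A4, G4, F4.
Carrying that down a 2nd forward: E4 → D4.

D4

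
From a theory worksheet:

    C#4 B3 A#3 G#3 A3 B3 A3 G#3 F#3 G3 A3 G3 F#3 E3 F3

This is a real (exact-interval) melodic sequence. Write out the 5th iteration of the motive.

The 5-note cells begin on C#4, B3, A3 — each down a 2nd from the last.
Continuing the starts: G3 → F3.
From F3 the exact shape gives F3 Eb3 D3 C3 Db3.

F3 Eb3 D3 C3 Db3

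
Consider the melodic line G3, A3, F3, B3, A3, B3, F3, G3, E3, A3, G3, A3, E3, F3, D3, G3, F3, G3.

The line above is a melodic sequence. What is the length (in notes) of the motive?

Try groups of 6 (3 cells in 18 notes):
G3 A3 F3 B3 A3 B3 | F3 G3 E3 A3 G3 A3 | E3 F3 D3 G3 F3 G3
Every group is a transposition down a 2nd of the one before; no shorter unit works.

6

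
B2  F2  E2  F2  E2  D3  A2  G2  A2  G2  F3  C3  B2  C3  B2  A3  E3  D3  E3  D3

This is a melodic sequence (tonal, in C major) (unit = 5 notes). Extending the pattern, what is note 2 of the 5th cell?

The unit is 5 notes. Position-2 pitches of the 4 shown cells: F2, A2, C3, E3.
Each moves up a 3rd; the next is G3.

G3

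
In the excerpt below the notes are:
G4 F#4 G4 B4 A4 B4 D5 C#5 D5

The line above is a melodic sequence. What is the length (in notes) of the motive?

3

Try groups of 3 (3 cells in 9 notes):
G4 F#4 G4 | B4 A4 B4 | D5 C#5 D5
That's a consistent up a 3rd shift per cell, and no other grouping gives one.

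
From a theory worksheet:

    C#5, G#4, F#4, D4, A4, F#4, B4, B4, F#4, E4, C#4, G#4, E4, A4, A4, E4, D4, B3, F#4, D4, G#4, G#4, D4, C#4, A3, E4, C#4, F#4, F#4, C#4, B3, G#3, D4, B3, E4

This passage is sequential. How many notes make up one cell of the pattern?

7

Try groups of 7 (5 cells in 35 notes):
C#5 G#4 F#4 D4 A4 F#4 B4 | B4 F#4 E4 C#4 G#4 E4 A4 | A4 E4 D4 B3 F#4 D4 G#4 | G#4 D4 C#4 A3 E4 C#4 F#4 | F#4 C#4 B3 G#3 D4 B3 E4
Each cell is the previous one down a 2nd — so the unit is 7 notes.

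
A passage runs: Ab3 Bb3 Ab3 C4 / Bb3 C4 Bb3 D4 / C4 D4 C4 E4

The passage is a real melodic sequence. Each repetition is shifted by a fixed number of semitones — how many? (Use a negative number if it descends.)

2

With a 4-note motive the entries are Ab3, Bb3, C4, each up a 2nd from the previous.
Counting half-steps from Ab3 to Bb3: 2.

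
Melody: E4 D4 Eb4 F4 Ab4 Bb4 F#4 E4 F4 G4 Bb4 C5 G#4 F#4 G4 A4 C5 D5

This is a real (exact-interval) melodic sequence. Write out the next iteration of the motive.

Unit = 6 notes; the statements start on E4, F#4, G#4, moving up a 2nd each time.
Statement 4 starts on A#4 and keeps the same exact contour: A#4 G#4 A4 B4 D5 E5.

A#4 G#4 A4 B4 D5 E5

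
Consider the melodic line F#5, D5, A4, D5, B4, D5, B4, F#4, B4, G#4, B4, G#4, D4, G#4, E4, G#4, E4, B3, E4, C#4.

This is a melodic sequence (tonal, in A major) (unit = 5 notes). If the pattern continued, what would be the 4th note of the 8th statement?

With 5-note cells, note 4 of each statement runs D5, B4, G#4, E4.
Each moves down a 3rd. Continuing: C#4 → A3 → F#3 → D3.

D3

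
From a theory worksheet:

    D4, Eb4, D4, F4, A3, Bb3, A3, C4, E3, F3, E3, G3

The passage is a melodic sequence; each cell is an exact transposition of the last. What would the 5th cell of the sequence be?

The 4-note cells begin on D4, A3, E3 — each down a 4th from the last.
Carrying on: B2 → F#2.
So cell 5 is F#2 G2 F#2 A2.

F#2 G2 F#2 A2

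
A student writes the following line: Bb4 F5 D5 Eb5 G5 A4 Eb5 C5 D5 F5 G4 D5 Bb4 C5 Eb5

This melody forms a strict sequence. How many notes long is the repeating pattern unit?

There are 15 notes; a 5-note unit gives 3 cells:
Bb4 F5 D5 Eb5 G5 | A4 Eb5 C5 D5 F5 | G4 D5 Bb4 C5 Eb5
Every group is a transposition down a 2nd of the one before; no shorter unit works.

5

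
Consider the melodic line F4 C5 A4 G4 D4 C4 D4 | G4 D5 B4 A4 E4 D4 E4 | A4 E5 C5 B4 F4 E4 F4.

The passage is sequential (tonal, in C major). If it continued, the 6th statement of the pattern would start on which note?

With a 7-note motive the entries are F4, G4, A4, each up a 2nd from the previous.
Extending the heads up a 2nd: B4 → C5 → D5.

D5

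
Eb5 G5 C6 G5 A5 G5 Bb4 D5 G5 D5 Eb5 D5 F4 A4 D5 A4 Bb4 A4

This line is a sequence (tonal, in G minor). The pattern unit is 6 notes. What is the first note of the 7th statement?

The 6-note cells begin on Eb5, Bb4, F4 — each down a 4th from the last.
Extending the heads down a 4th: C4 → G3 → D3 → A2.

A2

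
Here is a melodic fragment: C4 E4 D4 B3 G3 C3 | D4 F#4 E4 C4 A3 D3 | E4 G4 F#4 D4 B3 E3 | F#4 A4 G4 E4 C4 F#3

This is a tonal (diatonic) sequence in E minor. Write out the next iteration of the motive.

With a 6-note motive the entries are C4, D4, E4, F#4, each up a 2nd from the previous.
From G4 the diatonic shape gives G4 B4 A4 F#4 D4 G3.

G4 B4 A4 F#4 D4 G3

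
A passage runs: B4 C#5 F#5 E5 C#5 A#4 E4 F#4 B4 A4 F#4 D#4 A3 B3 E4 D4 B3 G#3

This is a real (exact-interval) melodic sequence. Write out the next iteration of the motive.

D3 E3 A3 G3 E3 C#3

Unit = 6 notes; the statements start on B4, E4, A3, moving down a 5th each time.
From D3 the exact shape gives D3 E3 A3 G3 E3 C#3.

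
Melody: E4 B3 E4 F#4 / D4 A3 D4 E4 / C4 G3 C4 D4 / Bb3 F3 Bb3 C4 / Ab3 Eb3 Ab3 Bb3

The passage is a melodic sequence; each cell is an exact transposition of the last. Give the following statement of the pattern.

With a 4-note motive the entries are E4, D4, C4, Bb3, Ab3, each down a 2nd from the previous.
So cell 6 is Gb3 Db3 Gb3 Ab3.

Gb3 Db3 Gb3 Ab3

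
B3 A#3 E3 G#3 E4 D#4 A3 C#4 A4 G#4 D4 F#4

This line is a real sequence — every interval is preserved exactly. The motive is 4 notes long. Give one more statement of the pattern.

Taking 4-note groups, the heads are B3, E4, A4: the pattern moves up a 4th.
Statement 4 starts on D5 and keeps the same exact contour: D5 C#5 G4 B4.

D5 C#5 G4 B4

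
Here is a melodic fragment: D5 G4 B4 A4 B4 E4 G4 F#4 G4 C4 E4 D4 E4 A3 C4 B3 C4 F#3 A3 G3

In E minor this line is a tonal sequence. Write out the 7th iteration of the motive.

F#3 B2 D3 C3

Taking 4-note groups, the heads are D5, B4, G4, E4, C4: the pattern moves down a 3rd.
Continuing the starts: A3 → F#3.
So cell 7 is F#3 B2 D3 C3.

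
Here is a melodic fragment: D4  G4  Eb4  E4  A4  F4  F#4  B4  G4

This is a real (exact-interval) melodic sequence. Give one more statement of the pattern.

Unit = 3 notes; the statements start on D4, E4, F#4, moving up a 2nd each time.
Statement 4 starts on G#4 and keeps the same exact contour: G#4 C#5 A4.

G#4 C#5 A4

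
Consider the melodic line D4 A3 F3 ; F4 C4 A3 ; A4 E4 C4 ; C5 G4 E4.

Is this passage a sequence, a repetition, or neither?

Each 3-note cell is the previous one transposed up a 3rd.

sequence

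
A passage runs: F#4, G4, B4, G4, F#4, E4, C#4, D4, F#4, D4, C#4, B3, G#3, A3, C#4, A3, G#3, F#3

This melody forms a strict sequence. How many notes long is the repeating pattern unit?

6

Try groups of 6 (3 cells in 18 notes):
F#4 G4 B4 G4 F#4 E4 | C#4 D4 F#4 D4 C#4 B3 | G#3 A3 C#4 A3 G#3 F#3
Every group is a transposition down a 4th of the one before; no shorter unit works.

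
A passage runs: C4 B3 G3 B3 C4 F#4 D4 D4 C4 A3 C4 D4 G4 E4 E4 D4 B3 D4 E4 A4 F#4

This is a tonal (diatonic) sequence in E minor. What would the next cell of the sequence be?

Taking 7-note groups, the heads are C4, D4, E4: the pattern moves up a 2nd.
From F#4 the diatonic shape gives F#4 E4 C4 E4 F#4 B4 G4.

F#4 E4 C4 E4 F#4 B4 G4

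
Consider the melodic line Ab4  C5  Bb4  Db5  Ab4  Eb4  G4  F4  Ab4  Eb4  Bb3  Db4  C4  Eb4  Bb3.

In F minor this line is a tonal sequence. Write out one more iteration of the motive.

The 5-note cells begin on Ab4, Eb4, Bb3 — each down a 4th from the last.
From F3 the diatonic shape gives F3 Ab3 G3 Bb3 F3.

F3 Ab3 G3 Bb3 F3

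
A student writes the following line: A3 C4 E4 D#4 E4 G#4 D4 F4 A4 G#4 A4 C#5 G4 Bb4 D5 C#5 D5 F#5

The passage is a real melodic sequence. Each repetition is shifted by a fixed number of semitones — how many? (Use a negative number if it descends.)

5

Taking 6-note groups, the heads are A3, D4, G4: the pattern moves up a 4th.
Counting half-steps from A3 to D4: 5.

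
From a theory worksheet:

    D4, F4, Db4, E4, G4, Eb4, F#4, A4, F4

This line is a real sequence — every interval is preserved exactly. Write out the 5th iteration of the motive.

The 3-note cells begin on D4, E4, F#4 — each up a 2nd from the last.
Continuing the starts: G#4 → A#4.
From A#4 the exact shape gives A#4 C#5 A4.

A#4 C#5 A4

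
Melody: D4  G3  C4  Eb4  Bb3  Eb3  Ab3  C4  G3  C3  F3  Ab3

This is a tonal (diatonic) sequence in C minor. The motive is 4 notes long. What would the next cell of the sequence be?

Unit = 4 notes; the statements start on D4, Bb3, G3, moving down a 3rd each time.
Statement 4 starts on Eb3 and keeps the same diatonic contour: Eb3 Ab2 D3 F3.

Eb3 Ab2 D3 F3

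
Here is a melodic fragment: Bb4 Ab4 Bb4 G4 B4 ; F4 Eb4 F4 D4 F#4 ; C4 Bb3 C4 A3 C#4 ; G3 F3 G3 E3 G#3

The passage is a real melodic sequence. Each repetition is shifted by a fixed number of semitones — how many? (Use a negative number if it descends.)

-5

Unit = 5 notes; the statements start on Bb4, F4, C4, G3, moving down a 4th each time.
Counting half-steps from Bb4 to F4: -5.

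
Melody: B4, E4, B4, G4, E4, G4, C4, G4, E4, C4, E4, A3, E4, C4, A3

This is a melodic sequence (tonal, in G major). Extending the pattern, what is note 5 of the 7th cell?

With 5-note cells, note 5 of each statement runs E4, C4, A3.
Extending down a 3rd: F#3 → D3 → B2 → G2.

G2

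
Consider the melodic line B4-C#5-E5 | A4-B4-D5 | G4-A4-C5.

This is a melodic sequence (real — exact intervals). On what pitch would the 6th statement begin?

Taking 3-note groups, the heads are B4, A4, G4: the pattern moves down a 2nd.
Extending the heads down a 2nd: F4 → Eb4 → Db4.

Db4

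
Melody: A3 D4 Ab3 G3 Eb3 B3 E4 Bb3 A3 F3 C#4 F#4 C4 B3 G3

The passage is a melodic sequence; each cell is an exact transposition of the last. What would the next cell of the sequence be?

D#4 G#4 D4 C#4 A3

The 5-note cells begin on A3, B3, C#4 — each up a 2nd from the last.
So cell 4 is D#4 G#4 D4 C#4 A3.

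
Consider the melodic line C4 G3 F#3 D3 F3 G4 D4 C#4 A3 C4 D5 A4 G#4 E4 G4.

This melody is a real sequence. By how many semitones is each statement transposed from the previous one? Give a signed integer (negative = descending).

7

Unit = 5 notes; the statements start on C4, G4, D5, moving up a 5th each time.
C4→G4 is 67 − 60 = 7 semitones.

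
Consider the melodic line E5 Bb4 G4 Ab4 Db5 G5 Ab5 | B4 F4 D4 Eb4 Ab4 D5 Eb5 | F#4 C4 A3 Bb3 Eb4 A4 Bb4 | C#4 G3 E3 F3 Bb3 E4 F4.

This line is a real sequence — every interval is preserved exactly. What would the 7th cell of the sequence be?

A#2 E2 C#2 D2 G2 C#3 D3

The 7-note cells begin on E5, B4, F#4, C#4 — each down a 4th from the last.
Continuing the starts: G#3 → D#3 → A#2.
From A#2 the exact shape gives A#2 E2 C#2 D2 G2 C#3 D3.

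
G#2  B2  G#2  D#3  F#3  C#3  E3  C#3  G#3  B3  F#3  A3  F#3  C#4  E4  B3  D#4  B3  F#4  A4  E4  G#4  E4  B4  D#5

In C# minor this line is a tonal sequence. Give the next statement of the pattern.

Unit = 5 notes; the statements start on G#2, C#3, F#3, B3, E4, moving up a 4th each time.
Statement 6 starts on A4 and keeps the same diatonic contour: A4 C#5 A4 E5 G#5.

A4 C#5 A4 E5 G#5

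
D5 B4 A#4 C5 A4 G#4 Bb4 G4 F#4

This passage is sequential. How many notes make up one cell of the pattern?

Try groups of 3 (3 cells in 9 notes):
D5 B4 A#4 | C5 A4 G#4 | Bb4 G4 F#4
Each cell is the previous one down a 2nd — so the unit is 3 notes.

3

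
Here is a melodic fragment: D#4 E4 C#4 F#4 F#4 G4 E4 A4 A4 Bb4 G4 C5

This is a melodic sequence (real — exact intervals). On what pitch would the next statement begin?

C5

The 4-note cells begin on D#4, F#4, A4 — each up a 3rd from the last.
The next head, up a 3rd from A4, is C5.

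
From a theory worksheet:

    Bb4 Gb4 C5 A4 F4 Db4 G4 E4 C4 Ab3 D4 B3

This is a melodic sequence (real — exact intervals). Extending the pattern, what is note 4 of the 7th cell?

D#2

With 4-note cells, note 4 of each statement runs A4, E4, B3.
Extending down a 4th: F#3 → C#3 → G#2 → D#2.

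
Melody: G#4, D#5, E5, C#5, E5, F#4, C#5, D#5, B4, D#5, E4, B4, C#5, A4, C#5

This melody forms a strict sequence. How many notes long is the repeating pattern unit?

15 notes total. Splitting into 3 groups of 5:
G#4 D#5 E5 C#5 E5 | F#4 C#5 D#5 B4 D#5 | E4 B4 C#5 A4 C#5
That's a consistent down a 2nd shift per cell, and no other grouping gives one.

5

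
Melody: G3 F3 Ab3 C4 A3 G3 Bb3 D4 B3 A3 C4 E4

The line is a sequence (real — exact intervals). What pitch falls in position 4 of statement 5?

The unit is 4 notes. Position-4 pitches of the 3 shown cells: C4, D4, E4.
Carrying that up a 2nd forward: F#4 → G#4.

G#4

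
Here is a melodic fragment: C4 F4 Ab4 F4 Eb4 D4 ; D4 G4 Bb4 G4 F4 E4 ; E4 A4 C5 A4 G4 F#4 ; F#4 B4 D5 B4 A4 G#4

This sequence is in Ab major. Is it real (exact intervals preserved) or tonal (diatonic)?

Each cell has the same semitone pattern (5, 3, -3, -2, -1) — intervals are preserved exactly.
And D4 lies outside Ab major, so the sequence is real rather than tonal.

real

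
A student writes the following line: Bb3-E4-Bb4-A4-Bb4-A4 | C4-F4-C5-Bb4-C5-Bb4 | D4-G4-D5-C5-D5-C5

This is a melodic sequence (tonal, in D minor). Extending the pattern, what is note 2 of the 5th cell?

Grouping in 6s, the 2nd note of each cell is E4, F4, G4.
Each moves up a 2nd. Continuing: A4 → Bb4.

Bb4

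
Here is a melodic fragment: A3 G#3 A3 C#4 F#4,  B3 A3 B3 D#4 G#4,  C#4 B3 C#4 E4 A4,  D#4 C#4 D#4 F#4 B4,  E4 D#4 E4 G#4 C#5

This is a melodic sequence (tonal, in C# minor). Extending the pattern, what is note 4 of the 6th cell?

A4

The unit is 5 notes. Position-4 pitches of the 5 shown cells: C#4, D#4, E4, F#4, G#4.
One more up a 2nd gives A4.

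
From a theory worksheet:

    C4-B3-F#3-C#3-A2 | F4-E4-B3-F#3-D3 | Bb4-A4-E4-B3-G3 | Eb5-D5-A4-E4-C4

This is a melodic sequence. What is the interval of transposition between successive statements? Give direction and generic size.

up a 4th

The 5-note cells begin on C4, F4, Bb4, Eb5 — each up a 4th from the last.
From C4 to F4: up a 4th.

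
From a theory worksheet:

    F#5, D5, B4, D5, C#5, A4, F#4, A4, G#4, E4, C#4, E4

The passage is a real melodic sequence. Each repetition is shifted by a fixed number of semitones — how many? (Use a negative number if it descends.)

-5

With a 4-note motive the entries are F#5, C#5, G#4, each down a 4th from the previous.
F#5 to C#5 spans -5 semitones.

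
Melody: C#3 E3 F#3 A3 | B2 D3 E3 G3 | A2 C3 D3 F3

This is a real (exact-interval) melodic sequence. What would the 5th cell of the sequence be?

Taking 4-note groups, the heads are C#3, B2, A2: the pattern moves down a 2nd.
Carrying on: G2 → F2.
Statement 5 starts on F2 and keeps the same exact contour: F2 Ab2 Bb2 Db3.

F2 Ab2 Bb2 Db3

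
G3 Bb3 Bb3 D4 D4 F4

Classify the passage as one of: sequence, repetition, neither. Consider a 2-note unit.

Each 2-note cell is the previous one transposed up a 3rd.

sequence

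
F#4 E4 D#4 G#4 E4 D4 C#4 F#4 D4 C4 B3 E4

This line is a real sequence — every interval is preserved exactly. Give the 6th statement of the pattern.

The 4-note cells begin on F#4, E4, D4 — each down a 2nd from the last.
Extending down a 2nd: C4 → Bb3 → Ab3.
So cell 6 is Ab3 Gb3 F3 Bb3.

Ab3 Gb3 F3 Bb3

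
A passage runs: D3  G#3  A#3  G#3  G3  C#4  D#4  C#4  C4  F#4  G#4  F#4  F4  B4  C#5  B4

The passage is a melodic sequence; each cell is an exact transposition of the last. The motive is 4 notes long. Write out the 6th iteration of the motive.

Eb5 A5 B5 A5

The 4-note cells begin on D3, G3, C4, F4 — each up a 4th from the last.
Carrying on: Bb4 → Eb5.
From Eb5 the exact shape gives Eb5 A5 B5 A5.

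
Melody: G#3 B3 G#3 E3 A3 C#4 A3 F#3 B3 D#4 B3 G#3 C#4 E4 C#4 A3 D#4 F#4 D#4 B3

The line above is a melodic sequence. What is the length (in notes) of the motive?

There are 20 notes; a 4-note unit gives 5 cells:
G#3 B3 G#3 E3 | A3 C#4 A3 F#3 | B3 D#4 B3 G#3 | C#4 E4 C#4 A3 | D#4 F#4 D#4 B3
Every group is a transposition up a 2nd of the one before; no shorter unit works.

4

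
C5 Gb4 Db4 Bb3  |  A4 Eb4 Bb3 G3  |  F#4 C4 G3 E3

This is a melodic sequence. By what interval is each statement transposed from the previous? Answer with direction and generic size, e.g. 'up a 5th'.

Taking 4-note groups, the heads are C5, A4, F#4: the pattern moves down a 3rd.
From C5 to A4: down a 3rd.

down a 3rd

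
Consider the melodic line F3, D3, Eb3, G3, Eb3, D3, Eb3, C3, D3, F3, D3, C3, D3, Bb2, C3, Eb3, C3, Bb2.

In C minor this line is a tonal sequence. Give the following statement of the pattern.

C3 Ab2 Bb2 D3 Bb2 Ab2

Taking 6-note groups, the heads are F3, Eb3, D3: the pattern moves down a 2nd.
So cell 4 is C3 Ab2 Bb2 D3 Bb2 Ab2.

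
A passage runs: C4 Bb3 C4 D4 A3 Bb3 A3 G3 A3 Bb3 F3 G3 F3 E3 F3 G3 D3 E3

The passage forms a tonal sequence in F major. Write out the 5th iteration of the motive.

Bb2 A2 Bb2 C3 G2 A2

Unit = 6 notes; the statements start on C4, A3, F3, moving down a 3rd each time.
Carrying on: D3 → Bb2.
Statement 5 starts on Bb2 and keeps the same diatonic contour: Bb2 A2 Bb2 C3 G2 A2.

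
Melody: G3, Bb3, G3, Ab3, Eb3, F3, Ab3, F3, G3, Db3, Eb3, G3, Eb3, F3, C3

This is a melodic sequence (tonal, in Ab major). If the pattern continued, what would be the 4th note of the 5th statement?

Db3

Grouping in 5s, the 4th note of each cell is Ab3, G3, F3.
Each moves down a 2nd. Continuing: Eb3 → Db3.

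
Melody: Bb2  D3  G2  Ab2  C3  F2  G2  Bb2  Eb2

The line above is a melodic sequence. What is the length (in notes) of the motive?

3

9 notes total. Splitting into 3 groups of 3:
Bb2 D3 G2 | Ab2 C3 F2 | G2 Bb2 Eb2
Each cell is the previous one down a 2nd — so the unit is 3 notes.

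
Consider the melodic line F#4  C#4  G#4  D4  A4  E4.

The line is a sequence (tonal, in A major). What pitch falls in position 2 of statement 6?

A4

The unit is 2 notes. Position-2 pitches of the 3 shown cells: C#4, D4, E4.
Each moves up a 2nd. Continuing: F#4 → G#4 → A4.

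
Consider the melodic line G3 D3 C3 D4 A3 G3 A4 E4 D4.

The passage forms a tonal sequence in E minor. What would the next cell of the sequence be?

Taking 3-note groups, the heads are G3, D4, A4: the pattern moves up a 5th.
So cell 4 is E5 B4 A4.

E5 B4 A4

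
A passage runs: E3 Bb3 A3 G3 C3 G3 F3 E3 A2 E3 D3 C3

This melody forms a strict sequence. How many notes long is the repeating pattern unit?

4

Try groups of 4 (3 cells in 12 notes):
E3 Bb3 A3 G3 | C3 G3 F3 E3 | A2 E3 D3 C3
Every group is a transposition down a 3rd of the one before; no shorter unit works.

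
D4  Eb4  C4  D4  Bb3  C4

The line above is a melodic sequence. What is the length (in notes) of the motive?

2

Try groups of 2 (3 cells in 6 notes):
D4 Eb4 | C4 D4 | Bb3 C4
That's a consistent down a 2nd shift per cell, and no other grouping gives one.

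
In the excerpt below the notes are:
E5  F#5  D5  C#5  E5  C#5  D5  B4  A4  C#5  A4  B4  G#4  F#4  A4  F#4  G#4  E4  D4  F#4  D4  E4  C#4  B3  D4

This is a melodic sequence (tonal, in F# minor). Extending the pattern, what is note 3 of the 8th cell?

Grouping in 5s, the 3rd note of each cell is D5, B4, G#4, E4, C#4.
Each moves down a 3rd. Continuing: A3 → F#3 → D3.

D3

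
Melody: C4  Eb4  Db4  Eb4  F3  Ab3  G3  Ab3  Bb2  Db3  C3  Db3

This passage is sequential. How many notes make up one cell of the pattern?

There are 12 notes; a 4-note unit gives 3 cells:
C4 Eb4 Db4 Eb4 | F3 Ab3 G3 Ab3 | Bb2 Db3 C3 Db3
That's a consistent down a 5th shift per cell, and no other grouping gives one.

4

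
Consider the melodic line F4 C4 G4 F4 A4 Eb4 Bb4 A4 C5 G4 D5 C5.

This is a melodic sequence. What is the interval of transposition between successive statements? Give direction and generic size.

Unit = 4 notes; the statements start on F4, A4, C5, moving up a 3rd each time.
F4 to A4 is up a 3rd.

up a 3rd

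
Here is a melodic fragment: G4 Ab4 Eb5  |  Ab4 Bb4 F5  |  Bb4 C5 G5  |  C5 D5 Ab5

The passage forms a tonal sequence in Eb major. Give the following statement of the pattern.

The 3-note cells begin on G4, Ab4, Bb4, C5 — each up a 2nd from the last.
Statement 5 starts on D5 and keeps the same diatonic contour: D5 Eb5 Bb5.

D5 Eb5 Bb5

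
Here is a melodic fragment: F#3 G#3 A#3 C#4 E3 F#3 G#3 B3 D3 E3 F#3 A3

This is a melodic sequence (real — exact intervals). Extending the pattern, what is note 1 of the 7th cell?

With 4-note cells, note 1 of each statement runs F#3, E3, D3.
Each moves down a 2nd. Continuing: C3 → Bb2 → Ab2 → Gb2.

Gb2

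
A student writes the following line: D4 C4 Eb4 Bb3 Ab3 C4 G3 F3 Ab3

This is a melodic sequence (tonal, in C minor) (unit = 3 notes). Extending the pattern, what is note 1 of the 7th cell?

F2

Grouping in 3s, the 1st note of each cell is D4, Bb3, G3.
Each moves down a 3rd. Continuing: Eb3 → C3 → Ab2 → F2.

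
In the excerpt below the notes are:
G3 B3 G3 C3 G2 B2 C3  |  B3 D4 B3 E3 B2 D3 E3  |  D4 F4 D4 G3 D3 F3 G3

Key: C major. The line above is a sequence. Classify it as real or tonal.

Every note is diatonic to C major.
Cell 1 has +4 semitones from note 1 to 2, but cell 2 has +3 — the interval quality changes while the contour stays the same, which is the hallmark of a tonal sequence.

tonal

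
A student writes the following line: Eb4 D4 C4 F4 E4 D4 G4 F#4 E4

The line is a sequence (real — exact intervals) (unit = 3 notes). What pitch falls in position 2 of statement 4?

Grouping in 3s, the 2nd note of each cell is D4, E4, F#4.
Each moves up a 2nd; the next is G#4.

G#4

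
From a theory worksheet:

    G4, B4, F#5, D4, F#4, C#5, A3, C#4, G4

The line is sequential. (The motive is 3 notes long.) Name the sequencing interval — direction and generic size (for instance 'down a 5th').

down a 4th

The 3-note cells begin on G4, D4, A3 — each down a 4th from the last.
G4 to D4 is down a 4th.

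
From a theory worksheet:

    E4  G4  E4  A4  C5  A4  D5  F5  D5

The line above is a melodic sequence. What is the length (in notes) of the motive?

3

9 notes total. Splitting into 3 groups of 3:
E4 G4 E4 | A4 C5 A4 | D5 F5 D5
That's a consistent up a 4th shift per cell, and no other grouping gives one.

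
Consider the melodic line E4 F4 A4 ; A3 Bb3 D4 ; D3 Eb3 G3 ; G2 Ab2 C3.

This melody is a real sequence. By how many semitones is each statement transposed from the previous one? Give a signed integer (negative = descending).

-7

The 3-note cells begin on E4, A3, D3, G2 — each down a 5th from the last.
E4 to A3 spans -7 semitones.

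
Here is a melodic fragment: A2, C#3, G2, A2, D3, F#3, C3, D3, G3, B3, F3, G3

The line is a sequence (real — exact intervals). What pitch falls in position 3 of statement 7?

Db5

Grouping in 4s, the 3rd note of each cell is G2, C3, F3.
Each moves up a 4th. Continuing: Bb3 → Eb4 → Ab4 → Db5.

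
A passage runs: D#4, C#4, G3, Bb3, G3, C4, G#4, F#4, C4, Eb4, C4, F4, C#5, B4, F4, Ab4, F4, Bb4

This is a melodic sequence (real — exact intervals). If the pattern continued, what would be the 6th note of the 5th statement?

Ab5

The unit is 6 notes. Position-6 pitches of the 3 shown cells: C4, F4, Bb4.
Extending up a 4th: Eb5 → Ab5.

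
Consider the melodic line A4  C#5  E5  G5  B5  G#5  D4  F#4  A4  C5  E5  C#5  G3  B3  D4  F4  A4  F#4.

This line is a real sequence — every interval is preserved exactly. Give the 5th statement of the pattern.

F2 A2 C3 Eb3 G3 E3

The 6-note cells begin on A4, D4, G3 — each down a 5th from the last.
Carrying on: C3 → F2.
Statement 5 starts on F2 and keeps the same exact contour: F2 A2 C3 Eb3 G3 E3.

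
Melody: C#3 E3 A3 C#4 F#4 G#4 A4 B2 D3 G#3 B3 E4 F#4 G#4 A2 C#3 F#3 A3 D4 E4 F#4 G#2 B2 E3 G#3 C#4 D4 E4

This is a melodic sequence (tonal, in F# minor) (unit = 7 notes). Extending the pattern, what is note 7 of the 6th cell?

The unit is 7 notes. Position-7 pitches of the 4 shown cells: A4, G#4, F#4, E4.
Extending down a 2nd: D4 → C#4.

C#4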